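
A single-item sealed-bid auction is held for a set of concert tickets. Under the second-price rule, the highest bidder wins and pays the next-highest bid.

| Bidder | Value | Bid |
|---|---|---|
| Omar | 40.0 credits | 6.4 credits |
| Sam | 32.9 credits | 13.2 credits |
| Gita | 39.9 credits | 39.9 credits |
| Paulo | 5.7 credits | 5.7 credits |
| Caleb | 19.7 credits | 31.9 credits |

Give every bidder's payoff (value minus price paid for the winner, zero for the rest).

Bids in descending order: Gita 39.9 credits, then Caleb 31.9 credits, then Sam 13.2 credits, then Omar 6.4 credits, then Paulo 5.7 credits.
Gita has the top bid and wins; the price is the second-highest bid, 31.9 credits.
Gita's payoff = 39.9 credits − 31.9 credits = 8.0 credits. All other bidders lose, so their payoff is 0.

Omar 0.0 credits, Sam 0.0 credits, Gita 8.0 credits, Paulo 0.0 credits, Caleb 0.0 credits.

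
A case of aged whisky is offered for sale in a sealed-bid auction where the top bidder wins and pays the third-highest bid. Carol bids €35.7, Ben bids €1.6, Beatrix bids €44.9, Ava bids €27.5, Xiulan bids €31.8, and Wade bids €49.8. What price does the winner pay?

The winner pays €35.7.

Sorted high to low: Wade €49.8; Beatrix €44.9; Carol €35.7; Xiulan €31.8; Ava €27.5; Ben €1.6.
Wade is the highest bidder, so Wade wins.
Under the third-price rule, the price is the third-highest bid: €35.7.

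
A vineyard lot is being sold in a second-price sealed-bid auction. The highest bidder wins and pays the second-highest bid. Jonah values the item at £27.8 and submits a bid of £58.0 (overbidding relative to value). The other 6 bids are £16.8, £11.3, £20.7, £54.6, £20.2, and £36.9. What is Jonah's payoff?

Highest competing bid: £54.6.
Jonah's bid £58.0 is the highest overall, so Jonah wins and pays the second-highest bid, £54.6.
Payoff = value − price = £27.8 − £54.6 = -£26.8.

-£26.8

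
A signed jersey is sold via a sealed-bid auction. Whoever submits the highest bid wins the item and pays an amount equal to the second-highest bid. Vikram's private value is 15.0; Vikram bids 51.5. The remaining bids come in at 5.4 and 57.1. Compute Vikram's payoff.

Highest competing bid: 57.1.
Vikram's bid 51.5 is not the highest, so Vikram loses, pays nothing, and earns zero payoff.

Payoff = 0.0.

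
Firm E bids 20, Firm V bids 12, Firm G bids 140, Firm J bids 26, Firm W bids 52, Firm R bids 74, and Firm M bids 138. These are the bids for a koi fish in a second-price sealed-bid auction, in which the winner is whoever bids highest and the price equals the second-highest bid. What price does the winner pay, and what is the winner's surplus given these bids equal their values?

Price 138; surplus 2.

Ordered from highest: Firm G 140 > Firm M 138 > Firm R 74 > Firm W 52 > Firm J 26 > Firm E 20 > Firm V 12.
Firm G is the highest bidder, so Firm G wins.
Under the second-price rule, the price is the second-highest bid: 138.
Surplus = 140 − 138 = 2.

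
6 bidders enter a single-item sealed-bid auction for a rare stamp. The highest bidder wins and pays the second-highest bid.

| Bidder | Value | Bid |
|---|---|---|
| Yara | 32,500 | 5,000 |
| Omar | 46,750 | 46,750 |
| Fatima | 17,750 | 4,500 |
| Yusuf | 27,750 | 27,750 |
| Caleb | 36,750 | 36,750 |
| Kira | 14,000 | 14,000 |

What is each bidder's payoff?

Payoffs: Yara 0, Omar 10,000, Fatima 0, Yusuf 0, Caleb 0, Kira 0.

Ordered from highest: Omar 46,750 > Caleb 36,750 > Yusuf 27,750 > Kira 14,000 > Yara 5,000 > Fatima 4,500.
Omar has the top bid and wins; the price is the second-highest bid, 36,750.
Omar's payoff = 46,750 − 36,750 = 10,000. All other bidders lose, so their payoff is 0.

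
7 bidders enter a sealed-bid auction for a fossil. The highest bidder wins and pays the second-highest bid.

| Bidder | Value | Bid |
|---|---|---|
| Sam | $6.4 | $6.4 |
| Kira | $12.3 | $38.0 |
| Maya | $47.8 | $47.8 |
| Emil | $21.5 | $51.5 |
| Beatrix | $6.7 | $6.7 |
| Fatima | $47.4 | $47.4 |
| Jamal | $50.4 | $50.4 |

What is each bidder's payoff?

Ordered from highest: Emil $51.5, then Jamal $50.4, then Maya $47.8, then Fatima $47.4, then Kira $38.0, then Beatrix $6.7, then Sam $6.4.
Emil has the top bid and wins; the price is the second-highest bid, $50.4.
Emil's payoff = $21.5 − $50.4 = -$28.9. All other bidders lose, so their payoff is 0.

Payoffs: Sam $0.0, Kira $0.0, Maya $0.0, Emil -$28.9, Beatrix $0.0, Fatima $0.0, Jamal $0.0.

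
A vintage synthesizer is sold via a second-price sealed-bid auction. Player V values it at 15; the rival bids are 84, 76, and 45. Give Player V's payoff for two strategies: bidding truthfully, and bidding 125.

The highest competing bid is 84.
Bidding truthfully at 15: the top bid is 84 (a rival), so Player V loses. Payoff = 0.
Bidding 125: Player V has the top bid, wins, and pays the second-highest bid 84. Payoff = 15 − 84 = -69.
This is the dominant-strategy logic: truthful bidding weakly beats any alternative.

Truthful: 0; alternative: -69.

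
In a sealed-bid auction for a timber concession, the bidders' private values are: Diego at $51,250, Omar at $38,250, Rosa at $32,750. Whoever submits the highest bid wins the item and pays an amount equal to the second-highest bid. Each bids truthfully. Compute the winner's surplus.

$13,000

Ranking the bids: Diego $51,250, then Omar $38,250, then Rosa $32,750.
Diego wins with the top bid and pays the second-highest, $38,250.
Surplus = $51,250 − $38,250 = $13,000.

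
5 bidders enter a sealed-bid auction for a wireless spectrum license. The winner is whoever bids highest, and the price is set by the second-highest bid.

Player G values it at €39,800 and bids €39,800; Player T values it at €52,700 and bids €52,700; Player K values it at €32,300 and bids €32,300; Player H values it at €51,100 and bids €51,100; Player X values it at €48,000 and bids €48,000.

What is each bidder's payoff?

Bids in descending order: Player T €52,700, then Player H €51,100, then Player X €48,000, then Player G €39,800, then Player K €32,300.
Player T has the top bid and wins; the price is the second-highest bid, €51,100.
Player T's payoff = €52,700 − €51,100 = €1,600. All other bidders lose, so their payoff is 0.

Payoffs: Player G €0, Player T €1,600, Player K €0, Player H €0, Player X €0.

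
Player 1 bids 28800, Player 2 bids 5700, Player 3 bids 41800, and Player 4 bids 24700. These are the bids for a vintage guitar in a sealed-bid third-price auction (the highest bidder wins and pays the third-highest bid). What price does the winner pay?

24700

Bids in descending order: Player 3 41800 > Player 1 28800 > Player 4 24700 > Player 2 5700.
Player 3 is the highest bidder, so Player 3 wins.
Under the third-price rule, the price is the third-highest bid: 24700.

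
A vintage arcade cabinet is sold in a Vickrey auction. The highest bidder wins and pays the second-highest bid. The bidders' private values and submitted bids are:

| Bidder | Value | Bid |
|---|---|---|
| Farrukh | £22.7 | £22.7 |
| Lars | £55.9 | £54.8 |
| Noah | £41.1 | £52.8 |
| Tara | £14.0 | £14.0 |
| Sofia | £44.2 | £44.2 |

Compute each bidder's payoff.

Farrukh £0.0, Lars £3.1, Noah £0.0, Tara £0.0, Sofia £0.0.

Sorted high to low: Lars £54.8 > Noah £52.8 > Sofia £44.2 > Farrukh £22.7 > Tara £14.0.
Lars has the top bid and wins; the price is the second-highest bid, £52.8.
Lars's payoff = £55.9 − £52.8 = £3.1. All other bidders lose, so their payoff is 0.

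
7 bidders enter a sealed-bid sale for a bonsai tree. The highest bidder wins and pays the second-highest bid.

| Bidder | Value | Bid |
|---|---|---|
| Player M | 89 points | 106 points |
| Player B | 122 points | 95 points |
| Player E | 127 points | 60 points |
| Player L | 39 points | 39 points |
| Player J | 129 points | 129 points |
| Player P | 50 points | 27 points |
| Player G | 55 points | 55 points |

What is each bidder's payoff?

Ranking the bids: Player J 129 points; Player M 106 points; Player B 95 points; Player E 60 points; Player G 55 points; Player L 39 points; Player P 27 points.
Player J has the top bid and wins; the price is the second-highest bid, 106 points.
Player J's payoff = 129 points − 106 points = 23 points. All other bidders lose, so their payoff is 0.

Payoffs: Player M 0 points, Player B 0 points, Player E 0 points, Player L 0 points, Player J 23 points, Player P 0 points, Player G 0 points.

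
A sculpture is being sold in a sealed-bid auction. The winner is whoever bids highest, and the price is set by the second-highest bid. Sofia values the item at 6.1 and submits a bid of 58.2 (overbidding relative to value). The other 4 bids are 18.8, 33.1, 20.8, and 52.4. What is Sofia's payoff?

Payoff = -46.3.

Highest competing bid: 52.4.
Sofia's bid 58.2 is the highest overall, so Sofia wins and pays the second-highest bid, 52.4.
Payoff = value − price = 6.1 − 52.4 = -46.3.
Overbidding won the item at a price above value — truthful bidding would have avoided this loss.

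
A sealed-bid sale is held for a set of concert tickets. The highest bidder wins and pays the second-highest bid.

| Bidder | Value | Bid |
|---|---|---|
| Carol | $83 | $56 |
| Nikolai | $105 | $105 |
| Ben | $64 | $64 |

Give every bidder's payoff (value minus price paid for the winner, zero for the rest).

Payoffs: Carol $0, Nikolai $41, Ben $0.

Ranking the bids: Nikolai $105; Ben $64; Carol $56.
Nikolai has the top bid and wins; the price is the second-highest bid, $64.
Nikolai's payoff = $105 − $64 = $41. All other bidders lose, so their payoff is 0.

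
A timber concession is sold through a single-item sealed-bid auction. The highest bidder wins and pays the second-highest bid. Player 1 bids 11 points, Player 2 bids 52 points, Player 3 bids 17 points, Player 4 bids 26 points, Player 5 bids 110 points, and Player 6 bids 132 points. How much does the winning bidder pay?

The winner pays 110 points.

Bids in descending order: Player 6 132 points; Player 5 110 points; Player 2 52 points; Player 4 26 points; Player 3 17 points; Player 1 11 points.
Player 6 has the highest bid, so Player 6 wins.
The second-highest bid is 110 points, so that is what Player 6 pays.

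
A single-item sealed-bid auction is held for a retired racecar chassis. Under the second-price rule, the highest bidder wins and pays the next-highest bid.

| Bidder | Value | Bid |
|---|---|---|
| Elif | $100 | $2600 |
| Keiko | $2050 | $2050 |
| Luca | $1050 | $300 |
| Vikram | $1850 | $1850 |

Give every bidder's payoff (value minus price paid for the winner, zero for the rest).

Ordered from highest: Elif $2600 > Keiko $2050 > Vikram $1850 > Luca $300.
Elif has the top bid and wins; the price is the second-highest bid, $2050.
Elif's payoff = $100 − $2050 = -$1950. All other bidders lose, so their payoff is 0.

Payoffs: Elif -$1950, Keiko $0, Luca $0, Vikram $0.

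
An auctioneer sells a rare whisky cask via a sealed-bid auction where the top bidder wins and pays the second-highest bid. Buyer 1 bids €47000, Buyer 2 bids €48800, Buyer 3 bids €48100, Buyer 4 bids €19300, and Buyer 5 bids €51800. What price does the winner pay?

€48800

Ordered from highest: Buyer 5 €51800, then Buyer 2 €48800, then Buyer 3 €48100, then Buyer 1 €47000, then Buyer 4 €19300.
Buyer 5 is the highest bidder, so Buyer 5 wins.
Under the second-price rule, the price is the second-highest bid: €48800.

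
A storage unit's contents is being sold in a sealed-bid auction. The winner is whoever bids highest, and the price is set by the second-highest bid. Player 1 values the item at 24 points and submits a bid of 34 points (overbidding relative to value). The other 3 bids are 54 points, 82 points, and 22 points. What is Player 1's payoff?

The bidder's payoff: 0 points.

Highest competing bid: 82 points.
Player 1's bid 34 points is not the highest, so Player 1 loses, pays nothing, and earns zero payoff.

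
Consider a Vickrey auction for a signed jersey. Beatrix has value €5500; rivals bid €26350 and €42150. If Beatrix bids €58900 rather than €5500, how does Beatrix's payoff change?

Payoff change: -€36650.

The highest competing bid is €42150.
Bidding truthfully at €5500: the top bid is €42150 (a rival), so Beatrix loses. Payoff = €0.
Bidding €58900: Beatrix has the top bid, wins, and pays the second-highest bid €42150. Payoff = €5500 − €42150 = -€36650.
Change = -€36650 − €0 = -€36650.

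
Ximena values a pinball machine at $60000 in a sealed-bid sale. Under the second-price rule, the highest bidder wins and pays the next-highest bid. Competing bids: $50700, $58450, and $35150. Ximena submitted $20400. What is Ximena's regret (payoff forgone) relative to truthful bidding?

The highest competing bid is $58450.
Bidding truthfully at $60000: Ximena has the top bid, wins, and pays the second-highest bid $58450. Payoff = $60000 − $58450 = $1550.
Bidding $20400: the top bid is $58450 (a rival), so Ximena loses. Payoff = $0.
Regret = truthful payoff − actual payoff = $1550 − $0 = $1550.

Regret: $1550.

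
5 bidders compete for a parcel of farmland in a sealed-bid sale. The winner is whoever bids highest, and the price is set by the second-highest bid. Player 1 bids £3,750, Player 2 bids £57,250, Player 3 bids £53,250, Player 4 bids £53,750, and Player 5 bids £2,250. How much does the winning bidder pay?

The winner pays £53,750.

Sorted high to low: Player 2 £57,250, then Player 4 £53,750, then Player 3 £53,250, then Player 1 £3,750, then Player 5 £2,250.
Player 2 has the highest bid, so Player 2 wins.
The second-highest bid is £53,750, so that is what Player 2 pays.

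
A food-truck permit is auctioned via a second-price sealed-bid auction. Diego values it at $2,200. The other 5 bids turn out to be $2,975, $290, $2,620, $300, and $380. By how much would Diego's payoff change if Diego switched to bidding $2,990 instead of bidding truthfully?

-$775

The highest competing bid is $2,975.
Bidding truthfully at $2,200: the top bid is $2,975 (a rival), so Diego loses. Payoff = $0.
Bidding $2,990: Diego has the top bid, wins, and pays the second-highest bid $2,975. Payoff = $2,200 − $2,975 = -$775.
Change = -$775 − $0 = -$775.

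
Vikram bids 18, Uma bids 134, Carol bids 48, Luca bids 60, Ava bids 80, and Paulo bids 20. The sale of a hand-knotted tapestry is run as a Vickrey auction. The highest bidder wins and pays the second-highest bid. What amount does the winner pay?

Sorted high to low: Uma 134 > Ava 80 > Luca 60 > Carol 48 > Paulo 20 > Vikram 18.
Uma has the highest bid, so Uma wins.
The second-highest bid is 80, so that is what Uma pays.

80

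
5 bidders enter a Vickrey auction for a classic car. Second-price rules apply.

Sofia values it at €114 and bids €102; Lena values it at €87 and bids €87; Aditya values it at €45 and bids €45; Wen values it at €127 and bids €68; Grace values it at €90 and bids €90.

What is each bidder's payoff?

Ordered from highest: Sofia €102 > Grace €90 > Lena €87 > Wen €68 > Aditya €45.
Sofia has the top bid and wins; the price is the second-highest bid, €90.
Sofia's payoff = €114 − €90 = €24. All other bidders lose, so their payoff is 0.

Payoffs: Sofia €24, Lena €0, Aditya €0, Wen €0, Grace €0.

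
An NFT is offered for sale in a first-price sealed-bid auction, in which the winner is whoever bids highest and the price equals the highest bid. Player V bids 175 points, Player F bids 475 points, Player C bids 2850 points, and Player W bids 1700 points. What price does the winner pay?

Price paid: 2850 points.

Ranking the bids: Player C 2850 points > Player W 1700 points > Player F 475 points > Player V 175 points.
Player C is the highest bidder, so Player C wins.
Under the first-price rule, the price is the highest bid: 2850 points.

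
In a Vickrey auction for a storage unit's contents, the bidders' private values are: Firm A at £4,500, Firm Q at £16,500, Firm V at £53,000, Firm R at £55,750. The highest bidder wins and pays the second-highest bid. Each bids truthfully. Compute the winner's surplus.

£2,750

Bids in descending order: Firm R £55,750 > Firm V £53,000 > Firm Q £16,500 > Firm A £4,500.
Firm R wins with the top bid and pays the second-highest, £53,000.
Surplus = £55,750 − £53,000 = £2,750.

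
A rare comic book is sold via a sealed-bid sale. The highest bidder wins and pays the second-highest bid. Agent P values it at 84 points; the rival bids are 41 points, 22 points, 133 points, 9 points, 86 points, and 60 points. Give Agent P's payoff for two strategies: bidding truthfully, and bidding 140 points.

The highest competing bid is 133 points.
Bidding truthfully at 84 points: the top bid is 133 points (a rival), so Agent P loses. Payoff = 0 points.
Bidding 140 points: Agent P has the top bid, wins, and pays the second-highest bid 133 points. Payoff = 84 points − 133 points = -49 points.

Truthful: 0 points; alternative: -49 points.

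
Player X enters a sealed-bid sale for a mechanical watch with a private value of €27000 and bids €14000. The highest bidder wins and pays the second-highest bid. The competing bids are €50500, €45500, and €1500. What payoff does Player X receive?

Highest competing bid: €50500.
Player X's bid €14000 is not the highest, so Player X loses, pays nothing, and earns zero payoff.

Payoff = €0.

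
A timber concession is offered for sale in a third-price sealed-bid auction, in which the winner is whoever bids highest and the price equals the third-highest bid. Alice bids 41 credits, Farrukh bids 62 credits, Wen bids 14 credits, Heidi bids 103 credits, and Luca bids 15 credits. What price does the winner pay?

The winner pays 41 credits.

Sorted high to low: Heidi 103 credits, then Farrukh 62 credits, then Alice 41 credits, then Luca 15 credits, then Wen 14 credits.
Heidi is the highest bidder, so Heidi wins.
Under the third-price rule, the price is the third-highest bid: 41 credits.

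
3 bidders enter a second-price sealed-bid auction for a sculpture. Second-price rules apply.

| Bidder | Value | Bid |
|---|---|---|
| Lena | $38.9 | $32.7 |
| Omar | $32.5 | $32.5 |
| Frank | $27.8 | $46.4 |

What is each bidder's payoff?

Lena $0.0, Omar $0.0, Frank -$4.9.

Ordered from highest: Frank $46.4; Lena $32.7; Omar $32.5.
Frank has the top bid and wins; the price is the second-highest bid, $32.7.
Frank's payoff = $27.8 − $32.7 = -$4.9. All other bidders lose, so their payoff is 0.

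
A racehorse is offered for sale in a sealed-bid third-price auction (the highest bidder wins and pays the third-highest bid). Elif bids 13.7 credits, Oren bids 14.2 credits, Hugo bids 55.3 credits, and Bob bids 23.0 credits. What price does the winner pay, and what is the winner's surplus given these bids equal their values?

Sorted high to low: Hugo 55.3 credits > Bob 23.0 credits > Oren 14.2 credits > Elif 13.7 credits.
Hugo is the highest bidder, so Hugo wins.
Under the third-price rule, the price is the third-highest bid: 14.2 credits.
Surplus = 55.3 credits − 14.2 credits = 41.1 credits.

The winner pays 14.2 credits for a surplus of 41.1 credits.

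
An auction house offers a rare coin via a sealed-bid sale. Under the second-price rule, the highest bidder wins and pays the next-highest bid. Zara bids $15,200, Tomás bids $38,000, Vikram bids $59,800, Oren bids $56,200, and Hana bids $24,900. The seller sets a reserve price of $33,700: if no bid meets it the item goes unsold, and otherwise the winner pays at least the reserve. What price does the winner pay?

Price paid: $56,200.

Sorted high to low: Vikram $59,800; Oren $56,200; Tomás $38,000; Hana $24,900; Zara $15,200.
Vikram has the highest bid, so Vikram wins.
The second-highest bid is $56,200, which exceeds the reserve, so that sets the price.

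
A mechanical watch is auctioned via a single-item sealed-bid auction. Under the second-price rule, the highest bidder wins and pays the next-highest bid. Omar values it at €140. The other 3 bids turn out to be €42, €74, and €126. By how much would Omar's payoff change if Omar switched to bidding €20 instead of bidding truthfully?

The highest competing bid is €126.
Bidding truthfully at €140: Omar has the top bid, wins, and pays the second-highest bid €126. Payoff = €140 − €126 = €14.
Bidding €20: the top bid is €126 (a rival), so Omar loses. Payoff = €0.
Change = €0 − €14 = -€14.

Change in payoff: -€14.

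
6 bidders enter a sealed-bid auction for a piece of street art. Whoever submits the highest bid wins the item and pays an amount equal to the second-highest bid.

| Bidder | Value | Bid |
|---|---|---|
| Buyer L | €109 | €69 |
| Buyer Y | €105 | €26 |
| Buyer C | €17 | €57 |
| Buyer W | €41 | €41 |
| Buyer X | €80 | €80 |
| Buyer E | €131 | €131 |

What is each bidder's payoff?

Sorted high to low: Buyer E €131, then Buyer X €80, then Buyer L €69, then Buyer C €57, then Buyer W €41, then Buyer Y €26.
Buyer E has the top bid and wins; the price is the second-highest bid, €80.
Buyer E's payoff = €131 − €80 = €51. All other bidders lose, so their payoff is 0.

Buyer L €0, Buyer Y €0, Buyer C €0, Buyer W €0, Buyer X €0, Buyer E €51.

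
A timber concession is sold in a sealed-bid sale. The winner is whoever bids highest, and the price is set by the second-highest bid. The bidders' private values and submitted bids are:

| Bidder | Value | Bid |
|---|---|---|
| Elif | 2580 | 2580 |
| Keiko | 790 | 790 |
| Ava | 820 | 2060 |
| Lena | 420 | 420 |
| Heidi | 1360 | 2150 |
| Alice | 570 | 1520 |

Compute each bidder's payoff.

Ordered from highest: Elif 2580 > Heidi 2150 > Ava 2060 > Alice 1520 > Keiko 790 > Lena 420.
Elif has the top bid and wins; the price is the second-highest bid, 2150.
Elif's payoff = 2580 − 2150 = 430. All other bidders lose, so their payoff is 0.

Payoffs: Elif 430, Keiko 0, Ava 0, Lena 0, Heidi 0, Alice 0.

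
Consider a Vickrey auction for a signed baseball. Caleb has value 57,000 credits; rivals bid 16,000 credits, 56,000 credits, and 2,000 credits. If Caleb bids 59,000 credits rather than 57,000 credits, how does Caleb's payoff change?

The highest competing bid is 56,000 credits.
Bidding truthfully at 57,000 credits: Caleb has the top bid, wins, and pays the second-highest bid 56,000 credits. Payoff = 57,000 credits − 56,000 credits = 1,000 credits.
Bidding 59,000 credits: Caleb has the top bid, wins, and pays the second-highest bid 56,000 credits. Payoff = 57,000 credits − 56,000 credits = 1,000 credits.
Change = 1,000 credits − 1,000 credits = 0 credits.
The bid only affects whether you win, not the price — here both bids land on the same side of the top rival bid, so the deviation is payoff-neutral.

0 credits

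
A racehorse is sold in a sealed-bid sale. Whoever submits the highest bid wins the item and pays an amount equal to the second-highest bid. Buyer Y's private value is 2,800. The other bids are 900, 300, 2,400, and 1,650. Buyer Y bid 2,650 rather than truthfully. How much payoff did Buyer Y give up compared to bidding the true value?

The highest competing bid is 2,400.
Bidding truthfully at 2,800: Buyer Y has the top bid, wins, and pays the second-highest bid 2,400. Payoff = 2,800 − 2,400 = 400.
Bidding 2,650: Buyer Y has the top bid, wins, and pays the second-highest bid 2,400. Payoff = 2,800 − 2,400 = 400.
Regret = truthful payoff − actual payoff = 400 − 400 = 0.

Regret: 0.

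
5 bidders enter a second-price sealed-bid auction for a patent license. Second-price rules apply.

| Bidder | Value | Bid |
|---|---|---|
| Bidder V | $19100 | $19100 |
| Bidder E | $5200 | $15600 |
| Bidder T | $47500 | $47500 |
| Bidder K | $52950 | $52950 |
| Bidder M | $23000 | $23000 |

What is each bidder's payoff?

Ordered from highest: Bidder K $52950 > Bidder T $47500 > Bidder M $23000 > Bidder V $19100 > Bidder E $15600.
Bidder K has the top bid and wins; the price is the second-highest bid, $47500.
Bidder K's payoff = $52950 − $47500 = $5450. All other bidders lose, so their payoff is 0.

Payoffs: Bidder V $0, Bidder E $0, Bidder T $0, Bidder K $5450, Bidder M $0.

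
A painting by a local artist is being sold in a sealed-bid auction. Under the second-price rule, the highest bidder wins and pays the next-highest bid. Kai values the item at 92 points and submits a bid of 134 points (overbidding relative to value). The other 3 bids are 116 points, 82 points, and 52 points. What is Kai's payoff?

Highest competing bid: 116 points.
Kai's bid 134 points is the highest overall, so Kai wins and pays the second-highest bid, 116 points.
Payoff = value − price = 92 points − 116 points = -24 points.
Overbidding won the item at a price above value — truthful bidding would have avoided this loss.

-24 points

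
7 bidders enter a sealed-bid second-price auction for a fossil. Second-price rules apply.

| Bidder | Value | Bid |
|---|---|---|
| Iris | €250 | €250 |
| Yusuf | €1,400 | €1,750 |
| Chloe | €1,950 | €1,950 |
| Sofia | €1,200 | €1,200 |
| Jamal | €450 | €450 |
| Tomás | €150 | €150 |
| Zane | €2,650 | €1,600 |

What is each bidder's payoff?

Sorted high to low: Chloe €1,950; Yusuf €1,750; Zane €1,600; Sofia €1,200; Jamal €450; Iris €250; Tomás €150.
Chloe has the top bid and wins; the price is the second-highest bid, €1,750.
Chloe's payoff = €1,950 − €1,750 = €200. All other bidders lose, so their payoff is 0.

Payoffs: Iris €0, Yusuf €0, Chloe €200, Sofia €0, Jamal €0, Tomás €0, Zane €0.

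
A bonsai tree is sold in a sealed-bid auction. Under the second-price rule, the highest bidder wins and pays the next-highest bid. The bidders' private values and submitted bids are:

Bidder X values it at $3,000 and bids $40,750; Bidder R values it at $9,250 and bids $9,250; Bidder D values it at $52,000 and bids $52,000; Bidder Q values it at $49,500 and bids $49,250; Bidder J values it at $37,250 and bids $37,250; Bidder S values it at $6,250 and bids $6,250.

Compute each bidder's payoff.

Payoffs: Bidder X $0, Bidder R $0, Bidder D $2,750, Bidder Q $0, Bidder J $0, Bidder S $0.

Ordered from highest: Bidder D $52,000 > Bidder Q $49,250 > Bidder X $40,750 > Bidder J $37,250 > Bidder R $9,250 > Bidder S $6,250.
Bidder D has the top bid and wins; the price is the second-highest bid, $49,250.
Bidder D's payoff = $52,000 − $49,250 = $2,750. All other bidders lose, so their payoff is 0.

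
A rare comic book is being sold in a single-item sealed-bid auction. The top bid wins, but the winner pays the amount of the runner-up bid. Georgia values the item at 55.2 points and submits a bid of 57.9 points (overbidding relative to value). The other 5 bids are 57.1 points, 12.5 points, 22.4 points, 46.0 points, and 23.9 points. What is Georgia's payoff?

Highest competing bid: 57.1 points.
Georgia's bid 57.9 points is the highest overall, so Georgia wins and pays the second-highest bid, 57.1 points.
Payoff = value − price = 55.2 points − 57.1 points = -1.9 points.

Georgia's payoff: -1.9 points.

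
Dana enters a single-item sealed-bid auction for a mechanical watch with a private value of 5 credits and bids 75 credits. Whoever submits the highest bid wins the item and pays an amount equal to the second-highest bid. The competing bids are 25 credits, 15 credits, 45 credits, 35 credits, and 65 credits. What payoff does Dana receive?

Highest competing bid: 65 credits.
Dana's bid 75 credits is the highest overall, so Dana wins and pays the second-highest bid, 65 credits.
Payoff = value − price = 5 credits − 65 credits = -60 credits.

Payoff = -60 credits.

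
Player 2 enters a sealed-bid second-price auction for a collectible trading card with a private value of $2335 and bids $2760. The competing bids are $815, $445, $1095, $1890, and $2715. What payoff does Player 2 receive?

Highest competing bid: $2715.
Player 2's bid $2760 is the highest overall, so Player 2 wins and pays the second-highest bid, $2715.
Payoff = value − price = $2335 − $2715 = -$380.
Overbidding won the item at a price above value — truthful bidding would have avoided this loss.

Payoff = -$380.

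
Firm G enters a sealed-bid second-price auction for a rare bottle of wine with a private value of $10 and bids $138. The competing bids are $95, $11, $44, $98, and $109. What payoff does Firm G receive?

Payoff = -$99.

Highest competing bid: $109.
Firm G's bid $138 is the highest overall, so Firm G wins and pays the second-highest bid, $109.
Payoff = value − price = $10 − $109 = -$99.
Overbidding won the item at a price above value — truthful bidding would have avoided this loss.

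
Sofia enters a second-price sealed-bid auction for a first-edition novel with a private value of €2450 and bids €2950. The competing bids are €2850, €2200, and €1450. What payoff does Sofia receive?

-€400

Highest competing bid: €2850.
Sofia's bid €2950 is the highest overall, so Sofia wins and pays the second-highest bid, €2850.
Payoff = value − price = €2450 − €2850 = -€400.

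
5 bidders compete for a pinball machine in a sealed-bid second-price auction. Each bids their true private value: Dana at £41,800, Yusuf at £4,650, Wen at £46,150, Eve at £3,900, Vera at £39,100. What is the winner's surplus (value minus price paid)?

Ordered from highest: Wen £46,150 > Dana £41,800 > Vera £39,100 > Yusuf £4,650 > Eve £3,900.
Wen wins with the top bid and pays the second-highest, £41,800.
Surplus = £46,150 − £41,800 = £4,350.

£4,350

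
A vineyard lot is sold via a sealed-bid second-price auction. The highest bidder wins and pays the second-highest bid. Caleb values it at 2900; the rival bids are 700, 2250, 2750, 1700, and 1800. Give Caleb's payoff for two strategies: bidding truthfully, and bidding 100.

Truthful: 150; alternative: 0.

The highest competing bid is 2750.
Bidding truthfully at 2900: Caleb has the top bid, wins, and pays the second-highest bid 2750. Payoff = 2900 − 2750 = 150.
Bidding 100: the top bid is 2750 (a rival), so Caleb loses. Payoff = 0.
This is the dominant-strategy logic: truthful bidding weakly beats any alternative.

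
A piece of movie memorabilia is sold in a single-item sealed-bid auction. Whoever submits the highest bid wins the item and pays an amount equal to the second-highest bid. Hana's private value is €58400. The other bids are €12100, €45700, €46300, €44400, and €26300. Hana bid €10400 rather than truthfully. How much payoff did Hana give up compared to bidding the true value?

Regret: €12100.

The highest competing bid is €46300.
Bidding truthfully at €58400: Hana has the top bid, wins, and pays the second-highest bid €46300. Payoff = €58400 − €46300 = €12100.
Bidding €10400: the top bid is €46300 (a rival), so Hana loses. Payoff = €0.
Regret = truthful payoff − actual payoff = €12100 − €0 = €12100.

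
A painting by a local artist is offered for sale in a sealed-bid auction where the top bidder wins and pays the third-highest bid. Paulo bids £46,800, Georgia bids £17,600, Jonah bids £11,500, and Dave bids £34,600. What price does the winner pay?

£17,600

Sorted high to low: Paulo £46,800 > Dave £34,600 > Georgia £17,600 > Jonah £11,500.
Paulo is the highest bidder, so Paulo wins.
Under the third-price rule, the price is the third-highest bid: £17,600.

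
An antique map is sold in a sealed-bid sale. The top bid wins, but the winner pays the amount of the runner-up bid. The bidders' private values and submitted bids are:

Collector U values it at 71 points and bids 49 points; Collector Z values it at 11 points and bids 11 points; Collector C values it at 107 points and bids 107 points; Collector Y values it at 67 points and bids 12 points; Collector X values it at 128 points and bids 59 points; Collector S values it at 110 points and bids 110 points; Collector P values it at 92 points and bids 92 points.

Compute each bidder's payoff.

Ranking the bids: Collector S 110 points; Collector C 107 points; Collector P 92 points; Collector X 59 points; Collector U 49 points; Collector Y 12 points; Collector Z 11 points.
Collector S has the top bid and wins; the price is the second-highest bid, 107 points.
Collector S's payoff = 110 points − 107 points = 3 points. All other bidders lose, so their payoff is 0.

Collector U 0 points, Collector Z 0 points, Collector C 0 points, Collector Y 0 points, Collector X 0 points, Collector S 3 points, Collector P 0 points.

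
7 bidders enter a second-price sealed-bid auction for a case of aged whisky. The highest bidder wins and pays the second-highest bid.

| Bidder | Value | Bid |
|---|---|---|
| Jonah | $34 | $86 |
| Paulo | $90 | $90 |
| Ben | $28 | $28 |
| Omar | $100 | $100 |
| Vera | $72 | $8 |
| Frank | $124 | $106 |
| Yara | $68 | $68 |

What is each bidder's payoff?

Sorted high to low: Frank $106 > Omar $100 > Paulo $90 > Jonah $86 > Yara $68 > Ben $28 > Vera $8.
Frank has the top bid and wins; the price is the second-highest bid, $100.
Frank's payoff = $124 − $100 = $24. All other bidders lose, so their payoff is 0.

Payoffs: Jonah $0, Paulo $0, Ben $0, Omar $0, Vera $0, Frank $24, Yara $0.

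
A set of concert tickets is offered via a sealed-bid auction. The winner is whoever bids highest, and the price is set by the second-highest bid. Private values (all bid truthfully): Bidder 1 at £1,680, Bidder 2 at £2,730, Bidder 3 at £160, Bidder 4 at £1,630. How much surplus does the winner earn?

Sorted high to low: Bidder 2 £2,730 > Bidder 1 £1,680 > Bidder 4 £1,630 > Bidder 3 £160.
Bidder 2 wins with the top bid and pays the second-highest, £1,680.
Surplus = £2,730 − £1,680 = £1,050.

Surplus = £1,050.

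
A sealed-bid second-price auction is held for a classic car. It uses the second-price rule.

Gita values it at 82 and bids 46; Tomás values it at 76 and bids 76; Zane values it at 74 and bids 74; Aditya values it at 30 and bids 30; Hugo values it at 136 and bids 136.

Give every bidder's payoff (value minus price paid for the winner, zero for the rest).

Ranking the bids: Hugo 136; Tomás 76; Zane 74; Gita 46; Aditya 30.
Hugo has the top bid and wins; the price is the second-highest bid, 76.
Hugo's payoff = 136 − 76 = 60. All other bidders lose, so their payoff is 0.

Payoffs: Gita 0, Tomás 0, Zane 0, Aditya 0, Hugo 60.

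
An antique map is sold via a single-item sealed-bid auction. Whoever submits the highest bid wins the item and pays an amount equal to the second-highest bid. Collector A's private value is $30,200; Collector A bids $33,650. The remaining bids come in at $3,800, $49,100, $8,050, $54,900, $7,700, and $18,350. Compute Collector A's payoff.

Highest competing bid: $54,900.
Collector A's bid $33,650 is not the highest, so Collector A loses, pays nothing, and earns zero payoff.

Collector A's payoff: $0.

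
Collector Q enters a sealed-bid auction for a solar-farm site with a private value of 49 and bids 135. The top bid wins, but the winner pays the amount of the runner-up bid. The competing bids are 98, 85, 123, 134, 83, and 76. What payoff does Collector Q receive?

Collector Q's payoff: -85.

Highest competing bid: 134.
Collector Q's bid 135 is the highest overall, so Collector Q wins and pays the second-highest bid, 134.
Payoff = value − price = 49 − 134 = -85.
Overbidding won the item at a price above value — truthful bidding would have avoided this loss.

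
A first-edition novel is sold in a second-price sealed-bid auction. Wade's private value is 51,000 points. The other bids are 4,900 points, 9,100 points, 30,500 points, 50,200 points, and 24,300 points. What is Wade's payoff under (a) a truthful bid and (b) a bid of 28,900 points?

(a) 800 points  (b) 0 points

The highest competing bid is 50,200 points.
Bidding truthfully at 51,000 points: Wade has the top bid, wins, and pays the second-highest bid 50,200 points. Payoff = 51,000 points − 50,200 points = 800 points.
Bidding 28,900 points: the top bid is 50,200 points (a rival), so Wade loses. Payoff = 0 points.
This is the dominant-strategy logic: truthful bidding weakly beats any alternative.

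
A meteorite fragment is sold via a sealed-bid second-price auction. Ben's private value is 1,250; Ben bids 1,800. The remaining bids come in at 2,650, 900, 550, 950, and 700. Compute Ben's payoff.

Highest competing bid: 2,650.
Ben's bid 1,800 is not the highest, so Ben loses, pays nothing, and earns zero payoff.

Ben's payoff: 0.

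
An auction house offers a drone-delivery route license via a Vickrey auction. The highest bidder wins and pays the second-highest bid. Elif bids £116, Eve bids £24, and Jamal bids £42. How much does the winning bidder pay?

Sorted high to low: Elif £116, then Jamal £42, then Eve £24.
Elif has the highest bid, so Elif wins.
The second-highest bid is £42, so that is what Elif pays.

£42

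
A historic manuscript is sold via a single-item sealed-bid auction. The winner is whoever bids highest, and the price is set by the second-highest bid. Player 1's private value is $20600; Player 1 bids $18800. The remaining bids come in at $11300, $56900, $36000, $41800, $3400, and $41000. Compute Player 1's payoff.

Payoff = $0.

Highest competing bid: $56900.
Player 1's bid $18800 is not the highest, so Player 1 loses, pays nothing, and earns zero payoff.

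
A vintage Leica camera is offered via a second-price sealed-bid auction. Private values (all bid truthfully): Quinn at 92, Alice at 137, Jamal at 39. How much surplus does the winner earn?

Winner's surplus: 45.

Sorted high to low: Alice 137; Quinn 92; Jamal 39.
Alice wins with the top bid and pays the second-highest, 92.
Surplus = 137 − 92 = 45.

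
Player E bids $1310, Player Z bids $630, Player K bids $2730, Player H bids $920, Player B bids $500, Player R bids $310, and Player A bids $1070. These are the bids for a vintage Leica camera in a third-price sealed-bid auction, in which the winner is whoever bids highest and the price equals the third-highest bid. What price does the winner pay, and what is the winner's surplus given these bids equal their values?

Ordered from highest: Player K $2730, then Player E $1310, then Player A $1070, then Player H $920, then Player Z $630, then Player B $500, then Player R $310.
Player K is the highest bidder, so Player K wins.
Under the third-price rule, the price is the third-highest bid: $1070.
Surplus = $2730 − $1070 = $1660.

The winner pays $1070 for a surplus of $1660.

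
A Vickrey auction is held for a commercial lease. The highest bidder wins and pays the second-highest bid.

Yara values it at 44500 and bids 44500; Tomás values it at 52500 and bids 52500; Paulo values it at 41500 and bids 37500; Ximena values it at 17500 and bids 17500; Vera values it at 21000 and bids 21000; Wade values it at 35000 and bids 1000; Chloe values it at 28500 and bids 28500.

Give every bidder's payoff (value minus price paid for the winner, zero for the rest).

Bids in descending order: Tomás 52500 > Yara 44500 > Paulo 37500 > Chloe 28500 > Vera 21000 > Ximena 17500 > Wade 1000.
Tomás has the top bid and wins; the price is the second-highest bid, 44500.
Tomás's payoff = 52500 − 44500 = 8000. All other bidders lose, so their payoff is 0.

Payoffs: Yara 0, Tomás 8000, Paulo 0, Ximena 0, Vera 0, Wade 0, Chloe 0.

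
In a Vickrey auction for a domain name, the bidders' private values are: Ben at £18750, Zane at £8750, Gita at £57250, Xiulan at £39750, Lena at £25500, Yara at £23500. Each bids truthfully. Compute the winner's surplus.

Surplus = £17500.

Ranking the bids: Gita £57250 > Xiulan £39750 > Lena £25500 > Yara £23500 > Ben £18750 > Zane £8750.
Gita wins with the top bid and pays the second-highest, £39750.
Surplus = £57250 − £39750 = £17500.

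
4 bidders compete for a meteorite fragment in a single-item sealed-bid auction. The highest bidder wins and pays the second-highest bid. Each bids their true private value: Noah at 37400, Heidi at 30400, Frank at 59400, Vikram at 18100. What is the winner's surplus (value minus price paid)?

Ranking the bids: Frank 59400; Noah 37400; Heidi 30400; Vikram 18100.
Frank wins with the top bid and pays the second-highest, 37400.
Surplus = 59400 − 37400 = 22000.

Surplus = 22000.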